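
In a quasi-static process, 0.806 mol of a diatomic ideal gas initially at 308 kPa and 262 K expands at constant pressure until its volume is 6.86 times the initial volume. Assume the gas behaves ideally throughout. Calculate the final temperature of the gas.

1800 K

V₁ = nRT₁/P₁ = 0.806×8.314×262/308 = 5.70 L.
Isobaric: P stays 308 kPa; V/T = const ⇒ T₂ = 1800 K, V₂ = 39.1 L.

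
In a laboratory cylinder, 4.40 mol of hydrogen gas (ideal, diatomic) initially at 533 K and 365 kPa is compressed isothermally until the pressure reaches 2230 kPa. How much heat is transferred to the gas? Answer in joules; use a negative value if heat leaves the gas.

-35300 J

V₁ = nRT₁/P₁ = 4.40×8.314×533/365 = 53.4 L.
Isothermal: T stays 533 K; PV = const ⇒ V₂ = 8.74 L, P₂ = 2230 kPa.
ΔU = 0 (ideal gas, T constant).
W = nRT ln(V₂/V₁) = 4.40×8.314×533×ln(0.164) = -35300 J.
Q = ΔU + W = -35300 J.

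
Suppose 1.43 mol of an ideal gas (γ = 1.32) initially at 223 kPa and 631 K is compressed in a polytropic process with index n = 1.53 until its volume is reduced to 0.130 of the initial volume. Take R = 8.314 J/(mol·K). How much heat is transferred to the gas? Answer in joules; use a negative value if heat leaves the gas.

V₁ = nRT₁/P₁ = 1.43×8.314×631/223 = 33.6 L.
Polytropic n=1.53: T₂ = T₁(V₁/V₂)^(n−1) = 631×(7.69)^0.53 = 1860 K; P₂ = P₁(V₁/V₂)^n = 5060 kPa.
W = (P₁V₁−P₂V₂)/(n−1) = (223×33.6−5060×4.37)/0.53 = -27600 J.
ΔU = nCvΔT = 1.43×26.0×(1860−631) = 45700 J.
Q = ΔU + W = 18100 J.

18100 J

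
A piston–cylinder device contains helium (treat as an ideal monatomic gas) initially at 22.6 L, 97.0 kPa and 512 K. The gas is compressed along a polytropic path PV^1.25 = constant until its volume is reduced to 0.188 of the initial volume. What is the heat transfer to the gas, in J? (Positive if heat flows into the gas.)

n = P₁V₁/(RT₁) = 97.0×22.6/(8.314×512) = 0.515 mol.
Polytropic n=1.25: T₂ = T₁(V₁/V₂)^(n−1) = 512×(5.32)^0.25 = 778 K; P₂ = P₁(V₁/V₂)^n = 784 kPa.
W = (P₁V₁−P₂V₂)/(n−1) = (97.0×22.6−784×4.25)/0.25 = -4550 J.
ΔU = nCvΔT = 0.515×12.5×(778−512) = 1710 J.
Q = ΔU + W = -2840 J.

-2840 J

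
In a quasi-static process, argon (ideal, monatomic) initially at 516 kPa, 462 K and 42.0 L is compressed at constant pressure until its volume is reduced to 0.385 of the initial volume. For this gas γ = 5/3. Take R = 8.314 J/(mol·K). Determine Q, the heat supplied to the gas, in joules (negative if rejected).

n = P₁V₁/(RT₁) = 516×42.0/(8.314×462) = 5.64 mol.
Isobaric: P stays 516 kPa; V/T = const ⇒ T₂ = 178 K, V₂ = 16.2 L.
W = PΔV = 516×(16.2−42.0) kPa·L = -13300 J.
ΔU = nCvΔT = 5.64×12.5×(178−462) = -20000 J.
Q = ΔU + W = nCpΔT = -33300 J.

-33300 J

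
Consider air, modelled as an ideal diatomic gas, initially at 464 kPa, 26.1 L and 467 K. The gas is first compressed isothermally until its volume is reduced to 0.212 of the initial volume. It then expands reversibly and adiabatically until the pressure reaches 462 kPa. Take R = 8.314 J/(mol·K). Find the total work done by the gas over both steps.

n = P₁V₁/(RT₁) = 464×26.1/(8.314×467) = 3.12 mol.
Step 1 — Isothermal: T stays 467 K; PV = const ⇒ V₂ = 5.53 L, P₂ = 2190 kPa.
ΔU = 0 (ideal gas, T constant).
W = nRT ln(V₂/V₁) = 3.12×8.314×467×ln(0.212) = -18800 J.
Q = ΔU + W = -18800 J.
State after step 1: P = 2190 kPa, V = 5.53 L, T = 467 K.
Step 2 — Adiabatic: T₂/T₁ = (P₂/P₁)^((γ−1)/γ) ⇒ T₂ = 467×(0.211)^0.286 = 299 K; V₂ = 16.8 L.
ΔU = nCvΔT = 3.12×20.8×(299−467) = -10900 J.
Q = 0 for an adiabatic process, so W = −ΔU = 10900 J.
Net over both steps: W = -7920 J, Q = -18800 J, ΔU = -10900 J.

-7920 J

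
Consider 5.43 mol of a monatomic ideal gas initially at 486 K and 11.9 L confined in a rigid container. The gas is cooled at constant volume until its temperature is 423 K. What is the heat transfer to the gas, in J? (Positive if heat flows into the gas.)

-4270 J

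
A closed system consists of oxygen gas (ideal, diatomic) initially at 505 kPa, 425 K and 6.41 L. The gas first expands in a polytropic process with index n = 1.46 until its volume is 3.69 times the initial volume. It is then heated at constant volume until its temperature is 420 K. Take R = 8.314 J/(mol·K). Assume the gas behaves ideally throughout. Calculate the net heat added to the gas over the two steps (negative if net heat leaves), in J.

n = P₁V₁/(RT₁) = 505×6.41/(8.314×425) = 0.916 mol.
Step 1 — Polytropic n=1.46: T₂ = T₁(V₁/V₂)^(n−1) = 425×(0.271)^0.46 = 233 K; P₂ = P₁(V₁/V₂)^n = 75.1 kPa.
W = (P₁V₁−P₂V₂)/(n−1) = (505×6.41−75.1×23.7)/0.46 = 3180 J.
ΔU = nCvΔT = 0.916×20.8×(233−425) = -3650 J.
Q = ΔU + W = -477 J.
State after step 1: P = 75.1 kPa, V = 23.7 L, T = 233 K.
Step 2 — Isochoric: V stays 23.7 L; P/T = const ⇒ T₂ = 420 K, P₂ = 135 kPa.
W = 0 (no volume change).
ΔU = nCvΔT = 0.916×20.8×(420−233) = 3560 J.
Q = ΔU = 3560 J.
Net over both steps: W = 3180 J, Q = 3080 J, ΔU = -95.2 J.

3080 J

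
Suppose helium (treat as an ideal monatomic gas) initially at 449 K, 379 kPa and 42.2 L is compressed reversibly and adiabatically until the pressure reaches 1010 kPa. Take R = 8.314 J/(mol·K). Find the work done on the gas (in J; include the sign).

11500 J

n = P₁V₁/(RT₁) = 379×42.2/(8.314×449) = 4.28 mol.
Adiabatic: T₂/T₁ = (P₂/P₁)^((γ−1)/γ) ⇒ T₂ = 449×(2.66)^0.400 = 665 K; V₂ = 23.4 L.
ΔU = nCvΔT = 4.28×12.5×(665−449) = 11500 J.
Q = 0 for an adiabatic process, so W = −ΔU = -11500 J.
Work done on the gas = −W_by = 11500 J.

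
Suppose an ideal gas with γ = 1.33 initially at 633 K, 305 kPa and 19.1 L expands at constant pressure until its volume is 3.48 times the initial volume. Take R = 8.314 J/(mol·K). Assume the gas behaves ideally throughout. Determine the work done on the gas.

-14400 J

n = P₁V₁/(RT₁) = 305×19.1/(8.314×633) = 1.11 mol.
Isobaric: P stays 305 kPa; V/T = const ⇒ T₂ = 2200 K, V₂ = 66.5 L.
W = PΔV = 305×(66.5−19.1) kPa·L = 14400 J.
Work done on the gas = −W_by = -14400 J.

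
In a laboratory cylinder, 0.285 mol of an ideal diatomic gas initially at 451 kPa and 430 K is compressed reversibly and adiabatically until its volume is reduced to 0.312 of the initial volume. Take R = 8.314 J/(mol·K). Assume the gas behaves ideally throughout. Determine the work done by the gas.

V₁ = nRT₁/P₁ = 0.285×8.314×430/451 = 2.26 L.
Adiabatic: TV^(γ−1) = const ⇒ T₂ = 430×(3.21)^0.400 = 685 K; PV^γ = const ⇒ P₂ = 2300 kPa.
ΔU = nCvΔT = 0.285×20.8×(685−430) = 1510 J.
Q = 0 for an adiabatic process, so W = −ΔU = -1510 J.

-1510 J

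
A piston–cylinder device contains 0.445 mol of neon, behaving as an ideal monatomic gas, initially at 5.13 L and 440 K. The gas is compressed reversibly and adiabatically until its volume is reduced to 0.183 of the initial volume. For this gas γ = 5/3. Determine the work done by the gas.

P₁ = nRT₁/V₁ = 0.445×8.314×440/5.13 = 317 kPa.
Adiabatic: TV^(γ−1) = const ⇒ T₂ = 440×(5.46)^0.667 = 1370 K; PV^γ = const ⇒ P₂ = 5380 kPa.
ΔU = nCvΔT = 0.445×12.5×(1370−440) = 5130 J.
Q = 0 for an adiabatic process, so W = −ΔU = -5130 J.

-5130 J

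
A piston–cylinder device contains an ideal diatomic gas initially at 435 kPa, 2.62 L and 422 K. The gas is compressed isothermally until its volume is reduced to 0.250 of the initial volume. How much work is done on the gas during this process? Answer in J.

1580 J

n = P₁V₁/(RT₁) = 435×2.62/(8.314×422) = 0.325 mol.
Isothermal: T stays 422 K; PV = const ⇒ V₂ = 0.655 L, P₂ = 1740 kPa.
W = nRT ln(V₂/V₁) = 0.325×8.314×422×ln(0.250) = -1580 J.
Work done on the gas = −W_by = 1580 J.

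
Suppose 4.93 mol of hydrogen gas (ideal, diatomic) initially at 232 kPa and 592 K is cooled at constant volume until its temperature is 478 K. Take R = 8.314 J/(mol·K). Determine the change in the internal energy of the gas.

-11700 J

V₁ = nRT₁/P₁ = 4.93×8.314×592/232 = 105 L.
Isochoric: V stays 105 L; P/T = const ⇒ T₂ = 478 K, P₂ = 187 kPa.
For an ideal gas ΔU = nCvΔT with Cv = (5/2)R = 20.8 J/(mol·K).
ΔU = 4.93×20.8×(478−592) = -11700 J.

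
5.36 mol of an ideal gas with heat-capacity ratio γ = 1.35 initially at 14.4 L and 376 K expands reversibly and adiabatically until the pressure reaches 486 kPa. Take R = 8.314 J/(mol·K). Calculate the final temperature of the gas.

300 K

P₁ = nRT₁/V₁ = 5.36×8.314×376/14.4 = 1160 kPa.
Adiabatic: T₂/T₁ = (P₂/P₁)^((γ−1)/γ) ⇒ T₂ = 376×(0.418)^0.259 = 300 K; V₂ = 27.5 L.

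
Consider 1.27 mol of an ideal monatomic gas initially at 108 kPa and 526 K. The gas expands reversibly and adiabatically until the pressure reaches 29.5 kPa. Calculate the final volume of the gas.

112 L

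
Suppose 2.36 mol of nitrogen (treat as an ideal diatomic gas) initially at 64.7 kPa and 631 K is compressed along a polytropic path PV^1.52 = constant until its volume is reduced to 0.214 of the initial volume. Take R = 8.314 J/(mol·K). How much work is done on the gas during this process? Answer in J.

29300 J

V₁ = nRT₁/P₁ = 2.36×8.314×631/64.7 = 191 L.
Polytropic n=1.52: T₂ = T₁(V₁/V₂)^(n−1) = 631×(4.67)^0.52 = 1410 K; P₂ = P₁(V₁/V₂)^n = 674 kPa.
W = (P₁V₁−P₂V₂)/(n−1) = (64.7×191−674×41.0)/0.52 = -29300 J.
Work done on the gas = −W_by = 29300 J.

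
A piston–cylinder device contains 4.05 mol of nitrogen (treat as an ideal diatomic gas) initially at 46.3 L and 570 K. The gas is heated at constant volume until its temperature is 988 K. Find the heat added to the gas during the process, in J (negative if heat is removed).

P₁ = nRT₁/V₁ = 4.05×8.314×570/46.3 = 415 kPa.
Isochoric: V stays 46.3 L; P/T = const ⇒ T₂ = 988 K, P₂ = 719 kPa.
W = 0 (no volume change).
ΔU = nCvΔT = 4.05×20.8×(988−570) = 35200 J.
Q = ΔU = 35200 J.

35200 J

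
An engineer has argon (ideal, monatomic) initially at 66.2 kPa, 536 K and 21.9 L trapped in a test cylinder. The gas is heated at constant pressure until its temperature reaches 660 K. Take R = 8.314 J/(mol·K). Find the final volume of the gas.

27.0 L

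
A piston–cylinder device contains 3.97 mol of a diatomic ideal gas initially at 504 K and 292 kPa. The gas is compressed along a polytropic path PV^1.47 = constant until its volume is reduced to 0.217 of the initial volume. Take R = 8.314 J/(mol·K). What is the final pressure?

2760 kPa

V₁ = nRT₁/P₁ = 3.97×8.314×504/292 = 57.0 L.
Polytropic n=1.47: T₂ = T₁(V₁/V₂)^(n−1) = 504×(4.61)^0.47 = 1030 K; P₂ = P₁(V₁/V₂)^n = 2760 kPa.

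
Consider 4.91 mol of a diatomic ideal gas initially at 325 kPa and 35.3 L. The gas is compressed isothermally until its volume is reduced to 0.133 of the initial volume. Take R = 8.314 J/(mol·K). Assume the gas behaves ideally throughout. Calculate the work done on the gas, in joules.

T₁ = P₁V₁/(nR) = 325×35.3/(4.91×8.314) = 281 K.
Isothermal: T stays 281 K; PV = const ⇒ V₂ = 4.69 L, P₂ = 2440 kPa.
W = nRT ln(V₂/V₁) = 4.91×8.314×281×ln(0.133) = -23100 J.
Work done on the gas = −W_by = 23100 J.

23100 J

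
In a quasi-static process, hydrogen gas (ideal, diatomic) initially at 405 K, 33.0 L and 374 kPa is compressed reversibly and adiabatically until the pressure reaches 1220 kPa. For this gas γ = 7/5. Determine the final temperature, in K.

Adiabatic: T₂/T₁ = (P₂/P₁)^((γ−1)/γ) ⇒ T₂ = 405×(3.26)^0.286 = 568 K; V₂ = 14.2 L.

568 K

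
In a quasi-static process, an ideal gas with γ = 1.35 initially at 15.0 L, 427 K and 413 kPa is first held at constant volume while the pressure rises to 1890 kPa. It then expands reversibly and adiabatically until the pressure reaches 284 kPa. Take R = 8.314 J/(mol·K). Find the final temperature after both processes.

1200 K

n = P₁V₁/(RT₁) = 413×15.0/(8.314×427) = 1.75 mol.
Step 1 — Isochoric: V stays 15.0 L; P/T = const ⇒ T₂ = 1950 K, P₂ = 1890 kPa.
W = 0 (no volume change).
ΔU = nCvΔT = 1.75×23.8×(1950−427) = 63300 J.
Q = ΔU = 63300 J.
State after step 1: P = 1890 kPa, V = 15.0 L, T = 1950 K.
Step 2 — Adiabatic: T₂/T₁ = (P₂/P₁)^((γ−1)/γ) ⇒ T₂ = 1950×(0.150)^0.259 = 1200 K; V₂ = 61.1 L.
ΔU = nCvΔT = 1.75×23.8×(1200−1950) = -31400 J.
Q = 0 for an adiabatic process, so W = −ΔU = 31400 J.
Net over both steps: W = 31400 J, Q = 63300 J, ΔU = 31900 J.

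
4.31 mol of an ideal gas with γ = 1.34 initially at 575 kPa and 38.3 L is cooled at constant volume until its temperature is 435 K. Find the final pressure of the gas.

T₁ = P₁V₁/(nR) = 575×38.3/(4.31×8.314) = 615 K.
Isochoric: V stays 38.3 L; P/T = const ⇒ T₂ = 435 K, P₂ = 407 kPa.

407 kPa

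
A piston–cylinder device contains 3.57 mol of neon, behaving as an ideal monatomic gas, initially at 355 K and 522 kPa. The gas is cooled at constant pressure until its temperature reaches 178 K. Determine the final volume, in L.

10.1 L

V₁ = nRT₁/P₁ = 3.57×8.314×355/522 = 20.2 L.
Isobaric: P stays 522 kPa; V/T = const ⇒ T₂ = 178 K, V₂ = 10.1 L.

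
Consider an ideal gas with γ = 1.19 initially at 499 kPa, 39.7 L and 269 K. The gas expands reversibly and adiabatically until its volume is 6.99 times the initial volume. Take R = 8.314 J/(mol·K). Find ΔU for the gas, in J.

n = P₁V₁/(RT₁) = 499×39.7/(8.314×269) = 8.86 mol.
Adiabatic: TV^(γ−1) = const ⇒ T₂ = 269×(0.143)^0.190 = 186 K; PV^γ = const ⇒ P₂ = 49.3 kPa.
For an ideal gas ΔU = nCvΔT with Cv = R/(γ−1) = 43.8 J/(mol·K).
ΔU = 8.86×43.8×(186−269) = -32200 J.

-32200 J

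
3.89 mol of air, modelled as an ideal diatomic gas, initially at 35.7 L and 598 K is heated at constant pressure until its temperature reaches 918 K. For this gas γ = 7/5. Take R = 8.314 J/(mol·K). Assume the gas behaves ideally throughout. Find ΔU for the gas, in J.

25900 J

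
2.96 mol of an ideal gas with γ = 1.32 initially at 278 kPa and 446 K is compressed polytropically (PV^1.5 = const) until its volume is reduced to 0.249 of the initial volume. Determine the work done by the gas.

V₁ = nRT₁/P₁ = 2.96×8.314×446/278 = 39.5 L.
Polytropic n=1.5: T₂ = T₁(V₁/V₂)^(n−1) = 446×(4.02)^0.50 = 894 K; P₂ = P₁(V₁/V₂)^n = 2240 kPa.
W = (P₁V₁−P₂V₂)/(n−1) = (278×39.5−2240×9.83)/0.50 = -22000 J.

-22000 J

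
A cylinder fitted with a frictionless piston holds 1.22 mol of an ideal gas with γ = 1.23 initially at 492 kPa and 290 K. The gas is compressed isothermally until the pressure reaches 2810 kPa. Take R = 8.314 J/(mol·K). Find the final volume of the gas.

1.05 L

V₁ = nRT₁/P₁ = 1.22×8.314×290/492 = 5.98 L.
Isothermal: T stays 290 K; PV = const ⇒ V₂ = 1.05 L, P₂ = 2810 kPa.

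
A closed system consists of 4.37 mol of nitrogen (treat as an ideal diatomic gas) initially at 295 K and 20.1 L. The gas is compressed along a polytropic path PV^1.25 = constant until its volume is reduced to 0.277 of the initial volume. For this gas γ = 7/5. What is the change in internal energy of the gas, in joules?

P₁ = nRT₁/V₁ = 4.37×8.314×295/20.1 = 533 kPa.
Polytropic n=1.25: T₂ = T₁(V₁/V₂)^(n−1) = 295×(3.61)^0.25 = 407 K; P₂ = P₁(V₁/V₂)^n = 2650 kPa.
For an ideal gas ΔU = nCvΔT with Cv = (5/2)R = 20.8 J/(mol·K).
ΔU = 4.37×20.8×(407−295) = 10100 J.

10100 J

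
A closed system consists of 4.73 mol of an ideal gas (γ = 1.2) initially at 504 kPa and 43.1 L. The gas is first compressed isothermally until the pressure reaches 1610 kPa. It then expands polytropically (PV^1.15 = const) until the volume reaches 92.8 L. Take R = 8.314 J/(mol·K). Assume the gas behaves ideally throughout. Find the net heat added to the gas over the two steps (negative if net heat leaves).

T₁ = P₁V₁/(nR) = 504×43.1/(4.73×8.314) = 552 K.
Step 1 — Isothermal: T stays 552 K; PV = const ⇒ V₂ = 13.5 L, P₂ = 1610 kPa.
ΔU = 0 (ideal gas, T constant).
W = nRT ln(V₂/V₁) = 4.73×8.314×552×ln(0.313) = -25200 J.
Q = ΔU + W = -25200 J.
State after step 1: P = 1610 kPa, V = 13.5 L, T = 552 K.
Step 2 — Polytropic n=1.15: T₂ = T₁(V₁/V₂)^(n−1) = 552×(0.145)^0.15 = 414 K; P₂ = P₁(V₁/V₂)^n = 175 kPa.
W = (P₁V₁−P₂V₂)/(n−1) = (1610×13.5−175×92.8)/0.15 = 36400 J.
ΔU = nCvΔT = 4.73×41.6×(414−552) = -27300 J.
Q = ΔU + W = 9090 J.
Net over both steps: W = 11100 J, Q = -16100 J, ΔU = -27300 J.

-16100 J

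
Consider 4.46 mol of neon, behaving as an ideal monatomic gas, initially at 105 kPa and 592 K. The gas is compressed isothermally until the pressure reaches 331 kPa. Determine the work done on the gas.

25200 J

V₁ = nRT₁/P₁ = 4.46×8.314×592/105 = 209 L.
Isothermal: T stays 592 K; PV = const ⇒ V₂ = 66.3 L, P₂ = 331 kPa.
W = nRT ln(V₂/V₁) = 4.46×8.314×592×ln(0.317) = -25200 J.
Work done on the gas = −W_by = 25200 J.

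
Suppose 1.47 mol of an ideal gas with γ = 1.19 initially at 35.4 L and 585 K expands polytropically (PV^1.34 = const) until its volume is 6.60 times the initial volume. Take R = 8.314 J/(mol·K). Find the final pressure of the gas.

16.1 kPa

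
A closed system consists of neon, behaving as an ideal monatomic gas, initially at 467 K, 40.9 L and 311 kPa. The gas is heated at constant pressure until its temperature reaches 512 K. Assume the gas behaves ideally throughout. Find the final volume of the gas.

44.8 L

Isobaric: P stays 311 kPa; V/T = const ⇒ T₂ = 512 K, V₂ = 44.8 L.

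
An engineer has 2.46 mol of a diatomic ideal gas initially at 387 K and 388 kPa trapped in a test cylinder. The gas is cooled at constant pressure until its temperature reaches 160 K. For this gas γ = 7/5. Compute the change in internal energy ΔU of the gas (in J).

V₁ = nRT₁/P₁ = 2.46×8.314×387/388 = 20.4 L.
Isobaric: P stays 388 kPa; V/T = const ⇒ T₂ = 160 K, V₂ = 8.43 L.
For an ideal gas ΔU = nCvΔT with Cv = (5/2)R = 20.8 J/(mol·K).
ΔU = 2.46×20.8×(160−387) = -11600 J.

-11600 J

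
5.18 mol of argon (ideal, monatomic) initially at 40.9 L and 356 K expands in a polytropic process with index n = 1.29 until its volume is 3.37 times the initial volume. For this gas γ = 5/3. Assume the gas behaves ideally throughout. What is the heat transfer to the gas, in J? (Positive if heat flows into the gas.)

8870 J

P₁ = nRT₁/V₁ = 5.18×8.314×356/40.9 = 375 kPa.
Polytropic n=1.29: T₂ = T₁(V₁/V₂)^(n−1) = 356×(0.297)^0.29 = 250 K; P₂ = P₁(V₁/V₂)^n = 78.2 kPa.
W = (P₁V₁−P₂V₂)/(n−1) = (375×40.9−78.2×138)/0.29 = 15700 J.
ΔU = nCvΔT = 5.18×12.5×(250−356) = -6830 J.
Q = ΔU + W = 8870 J.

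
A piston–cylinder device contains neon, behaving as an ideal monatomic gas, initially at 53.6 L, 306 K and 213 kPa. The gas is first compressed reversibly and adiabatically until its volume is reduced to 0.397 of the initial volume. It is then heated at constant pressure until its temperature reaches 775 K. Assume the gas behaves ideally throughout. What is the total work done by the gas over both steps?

-6800 J

n = P₁V₁/(RT₁) = 213×53.6/(8.314×306) = 4.49 mol.
Step 1 — Adiabatic: TV^(γ−1) = const ⇒ T₂ = 306×(2.52)^0.667 = 566 K; PV^γ = const ⇒ P₂ = 993 kPa.
ΔU = nCvΔT = 4.49×12.5×(566−306) = 14600 J.
Q = 0 for an adiabatic process, so W = −ΔU = -14600 J.
State after step 1: P = 993 kPa, V = 21.3 L, T = 566 K.
Step 2 — Isobaric: P stays 993 kPa; V/T = const ⇒ T₂ = 775 K, V₂ = 29.1 L.
W = PΔV = 993×(29.1−21.3) kPa·L = 7780 J.
ΔU = nCvΔT = 4.49×12.5×(775−566) = 11700 J.
Q = ΔU + W = nCpΔT = 19400 J.
Net over both steps: W = -6800 J, Q = 19400 J, ΔU = 26200 J.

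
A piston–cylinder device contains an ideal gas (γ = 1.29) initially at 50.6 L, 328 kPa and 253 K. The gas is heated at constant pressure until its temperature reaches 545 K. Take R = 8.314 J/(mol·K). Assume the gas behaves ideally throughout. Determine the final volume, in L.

109 L

Isobaric: P stays 328 kPa; V/T = const ⇒ T₂ = 545 K, V₂ = 109 L.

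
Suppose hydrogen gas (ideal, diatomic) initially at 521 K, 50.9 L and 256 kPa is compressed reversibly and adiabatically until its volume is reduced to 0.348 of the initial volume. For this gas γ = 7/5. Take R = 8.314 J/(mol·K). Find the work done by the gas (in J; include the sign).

n = P₁V₁/(RT₁) = 256×50.9/(8.314×521) = 3.01 mol.
Adiabatic: TV^(γ−1) = const ⇒ T₂ = 521×(2.87)^0.400 = 795 K; PV^γ = const ⇒ P₂ = 1120 kPa.
ΔU = nCvΔT = 3.01×20.8×(795−521) = 17100 J.
Q = 0 for an adiabatic process, so W = −ΔU = -17100 J.

-17100 J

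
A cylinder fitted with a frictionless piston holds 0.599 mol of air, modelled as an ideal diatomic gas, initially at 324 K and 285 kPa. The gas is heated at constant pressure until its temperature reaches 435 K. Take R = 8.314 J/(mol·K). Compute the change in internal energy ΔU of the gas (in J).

1380 J

V₁ = nRT₁/P₁ = 0.599×8.314×324/285 = 5.66 L.
Isobaric: P stays 285 kPa; V/T = const ⇒ T₂ = 435 K, V₂ = 7.60 L.
For an ideal gas ΔU = nCvΔT with Cv = (5/2)R = 20.8 J/(mol·K).
ΔU = 0.599×20.8×(435−324) = 1380 J.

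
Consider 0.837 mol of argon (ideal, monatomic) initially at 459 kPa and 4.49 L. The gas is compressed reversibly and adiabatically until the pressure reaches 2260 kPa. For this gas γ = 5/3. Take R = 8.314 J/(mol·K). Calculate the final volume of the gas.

1.73 L

T₁ = P₁V₁/(nR) = 459×4.49/(0.837×8.314) = 296 K.
Adiabatic: T₂/T₁ = (P₂/P₁)^((γ−1)/γ) ⇒ T₂ = 296×(4.92)^0.400 = 560 K; V₂ = 1.73 L.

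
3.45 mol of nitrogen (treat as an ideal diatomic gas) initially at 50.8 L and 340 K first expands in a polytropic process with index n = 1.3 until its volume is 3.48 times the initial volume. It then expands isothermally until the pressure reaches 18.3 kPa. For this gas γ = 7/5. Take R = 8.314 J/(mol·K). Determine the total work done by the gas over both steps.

15000 J

P₁ = nRT₁/V₁ = 3.45×8.314×340/50.8 = 192 kPa.
Step 1 — Polytropic n=1.3: T₂ = T₁(V₁/V₂)^(n−1) = 340×(0.287)^0.30 = 234 K; P₂ = P₁(V₁/V₂)^n = 37.9 kPa.
W = (P₁V₁−P₂V₂)/(n−1) = (192×50.8−37.9×177)/0.30 = 10100 J.
ΔU = nCvΔT = 3.45×20.8×(234−340) = -7610 J.
Q = ΔU + W = 2540 J.
State after step 1: P = 37.9 kPa, V = 177 L, T = 234 K.
Step 2 — Isothermal: T stays 234 K; PV = const ⇒ V₂ = 367 L, P₂ = 18.3 kPa.
ΔU = 0 (ideal gas, T constant).
W = nRT ln(V₂/V₁) = 3.45×8.314×234×ln(2.07) = 4890 J.
Q = ΔU + W = 4890 J.
Net over both steps: W = 15000 J, Q = 7430 J, ΔU = -7610 J.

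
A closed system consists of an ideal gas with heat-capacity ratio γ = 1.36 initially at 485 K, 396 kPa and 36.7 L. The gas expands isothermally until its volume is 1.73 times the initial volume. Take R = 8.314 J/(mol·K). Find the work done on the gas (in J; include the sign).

n = P₁V₁/(RT₁) = 396×36.7/(8.314×485) = 3.60 mol.
Isothermal: T stays 485 K; PV = const ⇒ V₂ = 63.5 L, P₂ = 229 kPa.
W = nRT ln(V₂/V₁) = 3.60×8.314×485×ln(1.73) = 7970 J.
Work done on the gas = −W_by = -7970 J.

-7970 J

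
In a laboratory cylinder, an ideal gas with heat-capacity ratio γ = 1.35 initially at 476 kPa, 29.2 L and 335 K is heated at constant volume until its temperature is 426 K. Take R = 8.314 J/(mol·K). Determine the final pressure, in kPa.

605 kPa

Isochoric: V stays 29.2 L; P/T = const ⇒ T₂ = 426 K, P₂ = 605 kPa.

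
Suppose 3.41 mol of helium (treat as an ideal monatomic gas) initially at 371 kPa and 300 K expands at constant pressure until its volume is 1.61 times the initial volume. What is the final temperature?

V₁ = nRT₁/P₁ = 3.41×8.314×300/371 = 22.9 L.
Isobaric: P stays 371 kPa; V/T = const ⇒ T₂ = 483 K, V₂ = 36.9 L.

483 K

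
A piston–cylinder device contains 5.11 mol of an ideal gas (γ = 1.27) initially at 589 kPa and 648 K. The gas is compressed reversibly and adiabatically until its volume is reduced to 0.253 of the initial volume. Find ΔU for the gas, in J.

V₁ = nRT₁/P₁ = 5.11×8.314×648/589 = 46.7 L.
Adiabatic: TV^(γ−1) = const ⇒ T₂ = 648×(3.95)^0.270 = 939 K; PV^γ = const ⇒ P₂ = 3370 kPa.
For an ideal gas ΔU = nCvΔT with Cv = R/(γ−1) = 30.8 J/(mol·K).
ΔU = 5.11×30.8×(939−648) = 45800 J.

45800 J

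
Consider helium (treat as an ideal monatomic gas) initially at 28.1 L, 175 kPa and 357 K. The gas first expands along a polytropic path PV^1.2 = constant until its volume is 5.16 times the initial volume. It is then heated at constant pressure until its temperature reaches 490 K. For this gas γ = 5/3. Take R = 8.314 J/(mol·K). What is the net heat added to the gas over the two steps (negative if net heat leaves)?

12800 J

n = P₁V₁/(RT₁) = 175×28.1/(8.314×357) = 1.66 mol.
Step 1 — Polytropic n=1.2: T₂ = T₁(V₁/V₂)^(n−1) = 357×(0.194)^0.20 = 257 K; P₂ = P₁(V₁/V₂)^n = 24.4 kPa.
W = (P₁V₁−P₂V₂)/(n−1) = (175×28.1−24.4×145)/0.20 = 6880 J.
ΔU = nCvΔT = 1.66×12.5×(257−357) = -2060 J.
Q = ΔU + W = 4820 J.
State after step 1: P = 24.4 kPa, V = 145 L, T = 257 K.
Step 2 — Isobaric: P stays 24.4 kPa; V/T = const ⇒ T₂ = 490 K, V₂ = 276 L.
W = PΔV = 24.4×(276−145) kPa·L = 3210 J.
ΔU = nCvΔT = 1.66×12.5×(490−257) = 4810 J.
Q = ΔU + W = nCpΔT = 8020 J.
Net over both steps: W = 10100 J, Q = 12800 J, ΔU = 2750 J.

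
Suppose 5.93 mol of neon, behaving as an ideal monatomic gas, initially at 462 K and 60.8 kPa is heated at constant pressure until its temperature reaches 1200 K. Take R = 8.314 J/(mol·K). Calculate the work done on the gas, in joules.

-36400 J

V₁ = nRT₁/P₁ = 5.93×8.314×462/60.8 = 375 L.
Isobaric: P stays 60.8 kPa; V/T = const ⇒ T₂ = 1200 K, V₂ = 973 L.
W = PΔV = 60.8×(973−375) kPa·L = 36400 J.
Work done on the gas = −W_by = -36400 J.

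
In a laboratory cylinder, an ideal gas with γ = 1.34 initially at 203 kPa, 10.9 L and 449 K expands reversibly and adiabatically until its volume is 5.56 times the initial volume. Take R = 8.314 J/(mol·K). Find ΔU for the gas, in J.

-2880 J

n = P₁V₁/(RT₁) = 203×10.9/(8.314×449) = 0.593 mol.
Adiabatic: TV^(γ−1) = const ⇒ T₂ = 449×(0.180)^0.340 = 251 K; PV^γ = const ⇒ P₂ = 20.4 kPa.
For an ideal gas ΔU = nCvΔT with Cv = R/(γ−1) = 24.5 J/(mol·K).
ΔU = 0.593×24.5×(251−449) = -2880 J.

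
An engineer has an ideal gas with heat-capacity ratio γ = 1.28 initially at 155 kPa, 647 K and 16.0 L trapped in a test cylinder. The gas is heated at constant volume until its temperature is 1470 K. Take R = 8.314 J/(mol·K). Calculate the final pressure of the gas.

352 kPa

Isochoric: V stays 16.0 L; P/T = const ⇒ T₂ = 1470 K, P₂ = 352 kPa.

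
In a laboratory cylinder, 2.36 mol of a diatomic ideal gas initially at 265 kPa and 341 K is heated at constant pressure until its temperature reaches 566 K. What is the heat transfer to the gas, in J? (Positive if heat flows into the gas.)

V₁ = nRT₁/P₁ = 2.36×8.314×341/265 = 25.2 L.
Isobaric: P stays 265 kPa; V/T = const ⇒ T₂ = 566 K, V₂ = 41.9 L.
W = PΔV = 265×(41.9−25.2) kPa·L = 4410 J.
ΔU = nCvΔT = 2.36×20.8×(566−341) = 11000 J.
Q = ΔU + W = nCpΔT = 15500 J.

15500 J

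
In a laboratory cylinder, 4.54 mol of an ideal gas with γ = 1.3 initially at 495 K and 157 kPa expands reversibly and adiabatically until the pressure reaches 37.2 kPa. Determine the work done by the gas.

17600 J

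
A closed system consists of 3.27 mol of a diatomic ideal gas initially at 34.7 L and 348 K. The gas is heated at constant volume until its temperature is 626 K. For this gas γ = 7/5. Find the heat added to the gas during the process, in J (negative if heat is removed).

P₁ = nRT₁/V₁ = 3.27×8.314×348/34.7 = 273 kPa.
Isochoric: V stays 34.7 L; P/T = const ⇒ T₂ = 626 K, P₂ = 490 kPa.
W = 0 (no volume change).
ΔU = nCvΔT = 3.27×20.8×(626−348) = 18900 J.
Q = ΔU = 18900 J.

18900 J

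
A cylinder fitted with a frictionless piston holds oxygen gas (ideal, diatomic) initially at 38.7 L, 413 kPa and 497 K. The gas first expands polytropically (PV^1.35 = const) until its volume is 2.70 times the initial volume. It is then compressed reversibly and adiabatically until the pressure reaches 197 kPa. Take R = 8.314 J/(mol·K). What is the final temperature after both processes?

417 K

n = P₁V₁/(RT₁) = 413×38.7/(8.314×497) = 3.87 mol.
Step 1 — Polytropic n=1.35: T₂ = T₁(V₁/V₂)^(n−1) = 497×(0.370)^0.35 = 351 K; P₂ = P₁(V₁/V₂)^n = 108 kPa.
W = (P₁V₁−P₂V₂)/(n−1) = (413×38.7−108×104)/0.35 = 13400 J.
ΔU = nCvΔT = 3.87×20.8×(351−497) = -11700 J.
Q = ΔU + W = 1680 J.
State after step 1: P = 108 kPa, V = 104 L, T = 351 K.
Step 2 — Adiabatic: T₂/T₁ = (P₂/P₁)^((γ−1)/γ) ⇒ T₂ = 351×(1.82)^0.286 = 417 K; V₂ = 68.0 L.
ΔU = nCvΔT = 3.87×20.8×(417−351) = 5280 J.
Q = 0 for an adiabatic process, so W = −ΔU = -5280 J.
Net over both steps: W = 8130 J, Q = 1680 J, ΔU = -6450 J.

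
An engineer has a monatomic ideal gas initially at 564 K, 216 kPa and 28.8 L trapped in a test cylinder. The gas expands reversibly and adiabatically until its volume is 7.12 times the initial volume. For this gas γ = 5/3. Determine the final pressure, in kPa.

8.20 kPa

Adiabatic: TV^(γ−1) = const ⇒ T₂ = 564×(0.140)^0.667 = 152 K; PV^γ = const ⇒ P₂ = 8.20 kPa.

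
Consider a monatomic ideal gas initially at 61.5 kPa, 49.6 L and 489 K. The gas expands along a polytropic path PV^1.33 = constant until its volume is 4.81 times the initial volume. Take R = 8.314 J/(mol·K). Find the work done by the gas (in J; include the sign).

3740 J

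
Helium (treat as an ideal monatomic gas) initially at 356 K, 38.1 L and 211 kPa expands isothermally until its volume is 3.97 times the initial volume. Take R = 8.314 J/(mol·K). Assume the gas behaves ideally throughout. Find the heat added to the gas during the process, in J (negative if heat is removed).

11100 J

n = P₁V₁/(RT₁) = 211×38.1/(8.314×356) = 2.72 mol.
Isothermal: T stays 356 K; PV = const ⇒ V₂ = 151 L, P₂ = 53.1 kPa.
ΔU = 0 (ideal gas, T constant).
W = nRT ln(V₂/V₁) = 2.72×8.314×356×ln(3.97) = 11100 J.
Q = ΔU + W = 11100 J.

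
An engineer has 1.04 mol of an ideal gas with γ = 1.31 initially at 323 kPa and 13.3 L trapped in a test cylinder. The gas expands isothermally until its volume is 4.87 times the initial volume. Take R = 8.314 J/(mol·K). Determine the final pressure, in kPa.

66.3 kPa

T₁ = P₁V₁/(nR) = 323×13.3/(1.04×8.314) = 497 K.
Isothermal: T stays 497 K; PV = const ⇒ V₂ = 64.8 L, P₂ = 66.3 kPa.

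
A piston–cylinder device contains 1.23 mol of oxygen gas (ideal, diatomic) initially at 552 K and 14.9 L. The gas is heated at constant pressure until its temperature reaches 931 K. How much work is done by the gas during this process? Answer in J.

3880 J

P₁ = nRT₁/V₁ = 1.23×8.314×552/14.9 = 379 kPa.
Isobaric: P stays 379 kPa; V/T = const ⇒ T₂ = 931 K, V₂ = 25.1 L.
W = PΔV = 379×(25.1−14.9) kPa·L = 3880 J.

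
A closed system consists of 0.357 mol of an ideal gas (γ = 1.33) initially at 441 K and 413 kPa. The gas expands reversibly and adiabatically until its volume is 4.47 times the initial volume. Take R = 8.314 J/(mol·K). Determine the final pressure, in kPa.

V₁ = nRT₁/P₁ = 0.357×8.314×441/413 = 3.17 L.
Adiabatic: TV^(γ−1) = const ⇒ T₂ = 441×(0.224)^0.330 = 269 K; PV^γ = const ⇒ P₂ = 56.4 kPa.

56.4 kPa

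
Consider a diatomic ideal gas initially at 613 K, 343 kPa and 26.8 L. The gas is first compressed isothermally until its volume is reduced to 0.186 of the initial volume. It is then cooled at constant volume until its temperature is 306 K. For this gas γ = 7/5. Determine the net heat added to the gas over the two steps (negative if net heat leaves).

-27000 J

n = P₁V₁/(RT₁) = 343×26.8/(8.314×613) = 1.80 mol.
Step 1 — Isothermal: T stays 613 K; PV = const ⇒ V₂ = 4.98 L, P₂ = 1840 kPa.
ΔU = 0 (ideal gas, T constant).
W = nRT ln(V₂/V₁) = 1.80×8.314×613×ln(0.186) = -15500 J.
Q = ΔU + W = -15500 J.
State after step 1: P = 1840 kPa, V = 4.98 L, T = 613 K.
Step 2 — Isochoric: V stays 4.98 L; P/T = const ⇒ T₂ = 306 K, P₂ = 921 kPa.
W = 0 (no volume change).
ΔU = nCvΔT = 1.80×20.8×(306−613) = -11500 J.
Q = ΔU = -11500 J.
Net over both steps: W = -15500 J, Q = -27000 J, ΔU = -11500 J.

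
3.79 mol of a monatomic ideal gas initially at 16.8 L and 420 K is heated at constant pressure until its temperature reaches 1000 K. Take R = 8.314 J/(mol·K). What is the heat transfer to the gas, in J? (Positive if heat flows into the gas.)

45700 J

P₁ = nRT₁/V₁ = 3.79×8.314×420/16.8 = 788 kPa.
Isobaric: P stays 788 kPa; V/T = const ⇒ T₂ = 1000 K, V₂ = 40.0 L.
W = PΔV = 788×(40.0−16.8) kPa·L = 18300 J.
ΔU = nCvΔT = 3.79×12.5×(1000−420) = 27400 J.
Q = ΔU + W = nCpΔT = 45700 J.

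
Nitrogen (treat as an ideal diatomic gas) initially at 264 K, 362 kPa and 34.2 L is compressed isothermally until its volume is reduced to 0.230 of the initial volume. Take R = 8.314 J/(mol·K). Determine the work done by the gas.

-18200 J

n = P₁V₁/(RT₁) = 362×34.2/(8.314×264) = 5.64 mol.
Isothermal: T stays 264 K; PV = const ⇒ V₂ = 7.87 L, P₂ = 1570 kPa.
W = nRT ln(V₂/V₁) = 5.64×8.314×264×ln(0.230) = -18200 J.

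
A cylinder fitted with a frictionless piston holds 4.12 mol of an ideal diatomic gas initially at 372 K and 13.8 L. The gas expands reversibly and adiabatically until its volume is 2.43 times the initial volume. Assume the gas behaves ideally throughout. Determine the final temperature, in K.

261 K

P₁ = nRT₁/V₁ = 4.12×8.314×372/13.8 = 923 kPa.
Adiabatic: TV^(γ−1) = const ⇒ T₂ = 372×(0.412)^0.400 = 261 K; PV^γ = const ⇒ P₂ = 266 kPa.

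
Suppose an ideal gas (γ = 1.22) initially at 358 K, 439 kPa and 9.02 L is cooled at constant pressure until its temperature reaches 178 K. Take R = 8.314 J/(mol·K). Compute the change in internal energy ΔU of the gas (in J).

-9050 J

n = P₁V₁/(RT₁) = 439×9.02/(8.314×358) = 1.33 mol.
Isobaric: P stays 439 kPa; V/T = const ⇒ T₂ = 178 K, V₂ = 4.48 L.
For an ideal gas ΔU = nCvΔT with Cv = R/(γ−1) = 37.8 J/(mol·K).
ΔU = 1.33×37.8×(178−358) = -9050 J.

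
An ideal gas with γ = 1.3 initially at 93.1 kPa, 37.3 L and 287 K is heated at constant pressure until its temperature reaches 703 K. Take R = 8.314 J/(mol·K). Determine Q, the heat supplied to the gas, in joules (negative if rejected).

21800 J

n = P₁V₁/(RT₁) = 93.1×37.3/(8.314×287) = 1.46 mol.
Isobaric: P stays 93.1 kPa; V/T = const ⇒ T₂ = 703 K, V₂ = 91.4 L.
W = PΔV = 93.1×(91.4−37.3) kPa·L = 5030 J.
ΔU = nCvΔT = 1.46×27.7×(703−287) = 16800 J.
Q = ΔU + W = nCpΔT = 21800 J.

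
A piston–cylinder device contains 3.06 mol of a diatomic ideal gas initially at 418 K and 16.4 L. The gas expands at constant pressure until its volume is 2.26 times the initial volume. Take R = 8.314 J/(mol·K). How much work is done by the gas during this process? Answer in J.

13400 J

P₁ = nRT₁/V₁ = 3.06×8.314×418/16.4 = 648 kPa.
Isobaric: P stays 648 kPa; V/T = const ⇒ T₂ = 945 K, V₂ = 37.1 L.
W = PΔV = 648×(37.1−16.4) kPa·L = 13400 J.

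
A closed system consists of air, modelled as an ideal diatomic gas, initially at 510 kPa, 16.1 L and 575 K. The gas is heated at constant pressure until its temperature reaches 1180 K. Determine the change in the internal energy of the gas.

n = P₁V₁/(RT₁) = 510×16.1/(8.314×575) = 1.72 mol.
Isobaric: P stays 510 kPa; V/T = const ⇒ T₂ = 1180 K, V₂ = 33.0 L.
For an ideal gas ΔU = nCvΔT with Cv = (5/2)R = 20.8 J/(mol·K).
ΔU = 1.72×20.8×(1180−575) = 21600 J.

21600 J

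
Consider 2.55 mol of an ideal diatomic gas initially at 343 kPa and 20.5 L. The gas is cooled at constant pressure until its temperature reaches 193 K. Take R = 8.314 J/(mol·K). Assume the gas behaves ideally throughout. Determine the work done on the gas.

2940 J

T₁ = P₁V₁/(nR) = 343×20.5/(2.55×8.314) = 332 K.
Isobaric: P stays 343 kPa; V/T = const ⇒ T₂ = 193 K, V₂ = 11.9 L.
W = PΔV = 343×(11.9−20.5) kPa·L = -2940 J.
Work done on the gas = −W_by = 2940 J.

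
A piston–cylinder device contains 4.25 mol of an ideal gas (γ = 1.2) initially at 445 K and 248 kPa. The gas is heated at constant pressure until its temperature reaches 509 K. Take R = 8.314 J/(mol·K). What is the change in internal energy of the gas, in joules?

V₁ = nRT₁/P₁ = 4.25×8.314×445/248 = 63.4 L.
Isobaric: P stays 248 kPa; V/T = const ⇒ T₂ = 509 K, V₂ = 72.5 L.
For an ideal gas ΔU = nCvΔT with Cv = R/(γ−1) = 41.6 J/(mol·K).
ΔU = 4.25×41.6×(509−445) = 11300 J.

11300 J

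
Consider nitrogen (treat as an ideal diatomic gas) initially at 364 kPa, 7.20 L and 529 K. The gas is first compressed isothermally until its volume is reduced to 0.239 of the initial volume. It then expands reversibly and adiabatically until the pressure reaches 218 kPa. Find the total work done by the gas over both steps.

n = P₁V₁/(RT₁) = 364×7.20/(8.314×529) = 0.596 mol.
Step 1 — Isothermal: T stays 529 K; PV = const ⇒ V₂ = 1.72 L, P₂ = 1520 kPa.
ΔU = 0 (ideal gas, T constant).
W = nRT ln(V₂/V₁) = 0.596×8.314×529×ln(0.239) = -3750 J.
Q = ΔU + W = -3750 J.
State after step 1: P = 1520 kPa, V = 1.72 L, T = 529 K.
Step 2 — Adiabatic: T₂/T₁ = (P₂/P₁)^((γ−1)/γ) ⇒ T₂ = 529×(0.143)^0.286 = 304 K; V₂ = 6.90 L.
ΔU = nCvΔT = 0.596×20.8×(304−529) = -2790 J.
Q = 0 for an adiabatic process, so W = −ΔU = 2790 J.
Net over both steps: W = -959 J, Q = -3750 J, ΔU = -2790 J.

-959 J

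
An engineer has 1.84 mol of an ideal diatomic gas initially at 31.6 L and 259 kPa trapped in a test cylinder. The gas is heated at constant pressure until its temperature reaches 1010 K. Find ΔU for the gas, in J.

18200 J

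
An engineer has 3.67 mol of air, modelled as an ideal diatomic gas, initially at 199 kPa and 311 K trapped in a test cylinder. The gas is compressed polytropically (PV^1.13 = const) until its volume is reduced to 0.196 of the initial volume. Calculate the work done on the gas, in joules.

V₁ = nRT₁/P₁ = 3.67×8.314×311/199 = 47.7 L.
Polytropic n=1.13: T₂ = T₁(V₁/V₂)^(n−1) = 311×(5.10)^0.13 = 384 K; P₂ = P₁(V₁/V₂)^n = 1250 kPa.
W = (P₁V₁−P₂V₂)/(n−1) = (199×47.7−1250×9.35)/0.13 = -17200 J.
Work done on the gas = −W_by = 17200 J.

17200 J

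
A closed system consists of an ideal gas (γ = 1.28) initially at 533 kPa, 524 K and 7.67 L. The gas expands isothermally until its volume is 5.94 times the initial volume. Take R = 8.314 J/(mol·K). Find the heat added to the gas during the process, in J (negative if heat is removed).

7280 J

n = P₁V₁/(RT₁) = 533×7.67/(8.314×524) = 0.938 mol.
Isothermal: T stays 524 K; PV = const ⇒ V₂ = 45.6 L, P₂ = 89.7 kPa.
ΔU = 0 (ideal gas, T constant).
W = nRT ln(V₂/V₁) = 0.938×8.314×524×ln(5.94) = 7280 J.
Q = ΔU + W = 7280 J.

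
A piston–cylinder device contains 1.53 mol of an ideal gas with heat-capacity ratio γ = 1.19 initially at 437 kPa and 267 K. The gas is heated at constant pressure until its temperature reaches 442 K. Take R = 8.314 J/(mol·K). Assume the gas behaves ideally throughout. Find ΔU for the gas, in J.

V₁ = nRT₁/P₁ = 1.53×8.314×267/437 = 7.77 L.
Isobaric: P stays 437 kPa; V/T = const ⇒ T₂ = 442 K, V₂ = 12.9 L.
For an ideal gas ΔU = nCvΔT with Cv = R/(γ−1) = 43.8 J/(mol·K).
ΔU = 1.53×43.8×(442−267) = 11700 J.

11700 J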